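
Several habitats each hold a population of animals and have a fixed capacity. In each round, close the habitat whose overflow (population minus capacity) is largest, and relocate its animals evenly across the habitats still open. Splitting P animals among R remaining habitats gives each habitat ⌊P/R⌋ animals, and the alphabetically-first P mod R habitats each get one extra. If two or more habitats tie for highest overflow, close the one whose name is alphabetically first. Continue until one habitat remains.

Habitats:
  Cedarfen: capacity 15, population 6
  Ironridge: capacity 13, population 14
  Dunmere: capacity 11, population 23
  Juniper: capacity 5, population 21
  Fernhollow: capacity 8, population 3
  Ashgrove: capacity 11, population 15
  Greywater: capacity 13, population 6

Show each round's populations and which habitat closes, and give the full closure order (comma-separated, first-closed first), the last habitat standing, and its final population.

Round 1: Ashgrove=15 Cedarfen=6 Dunmere=23 Fernhollow=3 Greywater=6 Ironridge=14 Juniper=21 → close Juniper (overflow 16)
  21÷6 = 3 each, +1 to first 3
Round 2: Ashgrove=19 Cedarfen=10 Dunmere=27 Fernhollow=6 Greywater=9 Ironridge=17 → close Dunmere (overflow 16)
  27÷5 = 5 each, +1 to first 2
Round 3: Ashgrove=25 Cedarfen=16 Fernhollow=11 Greywater=14 Ironridge=22 → close Ashgrove (overflow 14)
  25÷4 = 6 each, +1 to first 1
Round 4: Cedarfen=23 Fernhollow=17 Greywater=20 Ironridge=28 → close Ironridge (overflow 15)
  28÷3 = 9 each, +1 to first 1
Round 5: Cedarfen=33 Fernhollow=26 Greywater=29 → close Cedarfen (overflow 18)
  33÷2 = 16 each, +1 to first 1
Round 6: Fernhollow=43 Greywater=45 → close Fernhollow (overflow 35)
  43÷1 = 43 each, +1 to first 0

Closure order: Juniper, Dunmere, Ashgrove, Ironridge, Cedarfen, Fernhollow
Last habitat: Greywater with 88 animals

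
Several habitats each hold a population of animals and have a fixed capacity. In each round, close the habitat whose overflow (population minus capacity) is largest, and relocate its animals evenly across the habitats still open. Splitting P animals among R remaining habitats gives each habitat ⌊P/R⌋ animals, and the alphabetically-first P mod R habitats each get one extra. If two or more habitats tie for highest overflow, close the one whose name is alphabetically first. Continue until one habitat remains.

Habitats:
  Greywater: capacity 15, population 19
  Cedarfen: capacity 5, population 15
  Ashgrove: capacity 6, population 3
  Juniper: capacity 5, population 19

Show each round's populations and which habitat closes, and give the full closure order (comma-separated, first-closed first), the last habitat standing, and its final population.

Closure order: Juniper, Cedarfen, Greywater
Last habitat: Ashgrove with 56 animals

Round 1: Ashgrove=3 Cedarfen=15 Greywater=19 Juniper=19 → close Juniper (overflow 14)
  19÷3 = 6 each, +1 to first 1
Round 2: Ashgrove=10 Cedarfen=21 Greywater=25 → close Cedarfen (overflow 16)
  21÷2 = 10 each, +1 to first 1
Round 3: Ashgrove=21 Greywater=35 → close Greywater (overflow 20)
  35÷1 = 35 each, +1 to first 0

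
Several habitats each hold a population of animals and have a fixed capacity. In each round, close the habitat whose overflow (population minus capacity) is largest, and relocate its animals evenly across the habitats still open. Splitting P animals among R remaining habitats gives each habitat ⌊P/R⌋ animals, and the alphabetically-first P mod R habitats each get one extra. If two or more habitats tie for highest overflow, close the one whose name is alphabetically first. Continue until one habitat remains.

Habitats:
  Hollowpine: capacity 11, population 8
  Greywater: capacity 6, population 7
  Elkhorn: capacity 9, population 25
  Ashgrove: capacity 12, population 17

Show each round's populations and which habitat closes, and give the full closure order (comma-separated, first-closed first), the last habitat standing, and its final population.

Closure order: Elkhorn, Ashgrove, Greywater
Last habitat: Hollowpine with 57 animals

Round 1: Ashgrove=17 Elkhorn=25 Greywater=7 Hollowpine=8 → close Elkhorn (overflow 16)
  25÷3 = 8 each, +1 to first 1
Round 2: Ashgrove=26 Greywater=15 Hollowpine=16 → close Ashgrove (overflow 14)
  26÷2 = 13 each, +1 to first 0
Round 3: Greywater=28 Hollowpine=29 → close Greywater (overflow 22)
  28÷1 = 28 each, +1 to first 0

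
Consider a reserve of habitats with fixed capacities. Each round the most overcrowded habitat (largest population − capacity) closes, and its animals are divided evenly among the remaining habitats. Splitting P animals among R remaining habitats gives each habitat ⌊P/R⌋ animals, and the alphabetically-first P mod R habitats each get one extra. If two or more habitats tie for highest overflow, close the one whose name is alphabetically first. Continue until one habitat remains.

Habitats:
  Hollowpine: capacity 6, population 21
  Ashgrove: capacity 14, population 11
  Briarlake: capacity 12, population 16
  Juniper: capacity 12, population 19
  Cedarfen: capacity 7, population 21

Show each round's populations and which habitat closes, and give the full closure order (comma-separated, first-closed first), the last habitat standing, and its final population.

Round 1: Ashgrove=11 Briarlake=16 Cedarfen=21 Hollowpine=21 Juniper=19 → close Hollowpine (overflow 15)
  21÷4 = 5 each, +1 to first 1
Round 2: Ashgrove=17 Briarlake=21 Cedarfen=26 Juniper=24 → close Cedarfen (overflow 19)
  26÷3 = 8 each, +1 to first 2
Round 3: Ashgrove=26 Briarlake=30 Juniper=32 → close Juniper (overflow 20)
  32÷2 = 16 each, +1 to first 0
Round 4: Ashgrove=42 Briarlake=46 → close Briarlake (overflow 34)
  46÷1 = 46 each, +1 to first 0

Closure order: Hollowpine, Cedarfen, Juniper, Briarlake
Last habitat: Ashgrove with 88 animals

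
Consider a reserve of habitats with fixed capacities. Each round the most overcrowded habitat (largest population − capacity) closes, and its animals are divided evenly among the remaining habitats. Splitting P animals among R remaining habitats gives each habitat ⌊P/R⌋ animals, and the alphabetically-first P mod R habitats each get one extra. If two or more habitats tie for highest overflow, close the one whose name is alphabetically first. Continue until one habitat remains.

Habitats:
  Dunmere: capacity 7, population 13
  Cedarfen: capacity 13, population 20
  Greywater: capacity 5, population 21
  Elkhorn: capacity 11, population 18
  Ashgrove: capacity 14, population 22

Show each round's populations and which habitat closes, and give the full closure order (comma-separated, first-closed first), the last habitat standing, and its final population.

Round 1: Ashgrove=22 Cedarfen=20 Dunmere=13 Elkhorn=18 Greywater=21 → close Greywater (overflow 16)
  21÷4 = 5 each, +1 to first 1
Round 2: Ashgrove=28 Cedarfen=25 Dunmere=18 Elkhorn=23 → close Ashgrove (overflow 14)
  28÷3 = 9 each, +1 to first 1
Round 3: Cedarfen=35 Dunmere=27 Elkhorn=32 → close Cedarfen (overflow 22)
  35÷2 = 17 each, +1 to first 1
Round 4: Dunmere=45 Elkhorn=49 → close Dunmere (overflow 38)
  45÷1 = 45 each, +1 to first 0

Closure order: Greywater, Ashgrove, Cedarfen, Dunmere
Last habitat: Elkhorn with 94 animals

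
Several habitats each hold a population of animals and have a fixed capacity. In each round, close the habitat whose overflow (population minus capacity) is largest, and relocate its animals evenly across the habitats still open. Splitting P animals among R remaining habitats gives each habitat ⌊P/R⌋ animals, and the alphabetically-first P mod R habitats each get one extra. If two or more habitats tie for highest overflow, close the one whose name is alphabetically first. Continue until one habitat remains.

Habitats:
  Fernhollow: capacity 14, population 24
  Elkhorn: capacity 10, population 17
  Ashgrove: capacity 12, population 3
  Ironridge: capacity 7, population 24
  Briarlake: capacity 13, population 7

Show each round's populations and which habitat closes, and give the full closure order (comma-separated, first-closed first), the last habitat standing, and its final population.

Round 1: Ashgrove=3 Briarlake=7 Elkhorn=17 Fernhollow=24 Ironridge=24 → close Ironridge (overflow 17)
  24÷4 = 6 each, +1 to first 0
Round 2: Ashgrove=9 Briarlake=13 Elkhorn=23 Fernhollow=30 → close Fernhollow (overflow 16)
  30÷3 = 10 each, +1 to first 0
Round 3: Ashgrove=19 Briarlake=23 Elkhorn=33 → close Elkhorn (overflow 23)
  33÷2 = 16 each, +1 to first 1
Round 4: Ashgrove=36 Briarlake=39 → close Briarlake (overflow 26)
  39÷1 = 39 each, +1 to first 0

Closure order: Ironridge, Fernhollow, Elkhorn, Briarlake
Last habitat: Ashgrove with 75 animals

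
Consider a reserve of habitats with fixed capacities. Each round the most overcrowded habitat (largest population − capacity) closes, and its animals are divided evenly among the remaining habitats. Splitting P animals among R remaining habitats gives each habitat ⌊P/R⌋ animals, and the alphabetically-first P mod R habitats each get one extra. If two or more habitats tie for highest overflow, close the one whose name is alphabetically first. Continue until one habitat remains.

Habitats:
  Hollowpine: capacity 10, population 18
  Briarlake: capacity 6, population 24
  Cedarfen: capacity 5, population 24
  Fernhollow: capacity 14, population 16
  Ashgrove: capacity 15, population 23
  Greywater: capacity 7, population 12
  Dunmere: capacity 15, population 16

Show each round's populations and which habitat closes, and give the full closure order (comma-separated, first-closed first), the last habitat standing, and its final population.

Closure order: Cedarfen, Briarlake, Ashgrove, Hollowpine, Greywater, Dunmere
Last habitat: Fernhollow with 133 animals

Round 1: Ashgrove=23 Briarlake=24 Cedarfen=24 Dunmere=16 Fernhollow=16 Greywater=12 Hollowpine=18 → close Cedarfen (overflow 19)
  24÷6 = 4 each, +1 to first 0
Round 2: Ashgrove=27 Briarlake=28 Dunmere=20 Fernhollow=20 Greywater=16 Hollowpine=22 → close Briarlake (overflow 22)
  28÷5 = 5 each, +1 to first 3
Round 3: Ashgrove=33 Dunmere=26 Fernhollow=26 Greywater=21 Hollowpine=27 → close Ashgrove (overflow 18)
  33÷4 = 8 each, +1 to first 1
Round 4: Dunmere=35 Fernhollow=34 Greywater=29 Hollowpine=35 → close Hollowpine (overflow 25)
  35÷3 = 11 each, +1 to first 2
Round 5: Dunmere=47 Fernhollow=46 Greywater=40 → close Greywater (overflow 33)
  40÷2 = 20 each, +1 to first 0
Round 6: Dunmere=67 Fernhollow=66 → close Dunmere (overflow 52)
  67÷1 = 67 each, +1 to first 0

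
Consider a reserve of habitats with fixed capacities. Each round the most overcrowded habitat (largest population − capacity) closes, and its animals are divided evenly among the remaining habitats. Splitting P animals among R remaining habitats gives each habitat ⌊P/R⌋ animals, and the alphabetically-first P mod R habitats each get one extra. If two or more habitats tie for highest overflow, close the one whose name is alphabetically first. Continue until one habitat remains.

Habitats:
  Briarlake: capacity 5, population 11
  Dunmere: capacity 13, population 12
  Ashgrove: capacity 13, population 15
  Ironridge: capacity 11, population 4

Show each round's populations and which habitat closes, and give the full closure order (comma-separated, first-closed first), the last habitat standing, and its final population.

Closure order: Briarlake, Ashgrove, Dunmere
Last habitat: Ironridge with 42 animals

Round 1: Ashgrove=15 Briarlake=11 Dunmere=12 Ironridge=4 → close Briarlake (overflow 6)
  11÷3 = 3 each, +1 to first 2
Round 2: Ashgrove=19 Dunmere=16 Ironridge=7 → close Ashgrove (overflow 6)
  19÷2 = 9 each, +1 to first 1
Round 3: Dunmere=26 Ironridge=16 → close Dunmere (overflow 13)
  26÷1 = 26 each, +1 to first 0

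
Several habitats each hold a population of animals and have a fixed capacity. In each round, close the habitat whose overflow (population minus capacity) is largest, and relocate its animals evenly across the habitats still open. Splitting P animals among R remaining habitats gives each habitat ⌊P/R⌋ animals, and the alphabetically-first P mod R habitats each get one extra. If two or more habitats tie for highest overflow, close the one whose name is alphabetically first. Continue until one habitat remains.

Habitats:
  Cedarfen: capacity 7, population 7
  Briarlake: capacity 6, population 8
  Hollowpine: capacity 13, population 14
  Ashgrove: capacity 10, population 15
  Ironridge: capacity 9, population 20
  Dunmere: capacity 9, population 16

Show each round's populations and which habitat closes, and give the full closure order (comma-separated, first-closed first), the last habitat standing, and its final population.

Round 1: Ashgrove=15 Briarlake=8 Cedarfen=7 Dunmere=16 Hollowpine=14 Ironridge=20 → close Ironridge (overflow 11)
  20÷5 = 4 each, +1 to first 0
Round 2: Ashgrove=19 Briarlake=12 Cedarfen=11 Dunmere=20 Hollowpine=18 → close Dunmere (overflow 11)
  20÷4 = 5 each, +1 to first 0
Round 3: Ashgrove=24 Briarlake=17 Cedarfen=16 Hollowpine=23 → close Ashgrove (overflow 14)
  24÷3 = 8 each, +1 to first 0
Round 4: Briarlake=25 Cedarfen=24 Hollowpine=31 → close Briarlake (overflow 19)
  25÷2 = 12 each, +1 to first 1
Round 5: Cedarfen=37 Hollowpine=43 → close Cedarfen (overflow 30)
  37÷1 = 37 each, +1 to first 0

Closure order: Ironridge, Dunmere, Ashgrove, Briarlake, Cedarfen
Last habitat: Hollowpine with 80 animals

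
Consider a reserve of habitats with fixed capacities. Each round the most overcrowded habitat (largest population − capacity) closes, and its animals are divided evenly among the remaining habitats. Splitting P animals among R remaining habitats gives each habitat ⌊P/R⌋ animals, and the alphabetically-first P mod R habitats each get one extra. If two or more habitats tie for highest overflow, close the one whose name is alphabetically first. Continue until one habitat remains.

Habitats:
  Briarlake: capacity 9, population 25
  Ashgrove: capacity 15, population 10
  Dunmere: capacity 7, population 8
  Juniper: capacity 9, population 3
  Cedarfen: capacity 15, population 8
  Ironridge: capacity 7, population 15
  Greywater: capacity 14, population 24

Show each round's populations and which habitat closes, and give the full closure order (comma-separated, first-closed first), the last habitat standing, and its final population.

Closure order: Briarlake, Greywater, Ironridge, Dunmere, Ashgrove, Cedarfen
Last habitat: Juniper with 93 animals

Round 1: Ashgrove=10 Briarlake=25 Cedarfen=8 Dunmere=8 Greywater=24 Ironridge=15 Juniper=3 → close Briarlake (overflow 16)
  25÷6 = 4 each, +1 to first 1
Round 2: Ashgrove=15 Cedarfen=12 Dunmere=12 Greywater=28 Ironridge=19 Juniper=7 → close Greywater (overflow 14)
  28÷5 = 5 each, +1 to first 3
Round 3: Ashgrove=21 Cedarfen=18 Dunmere=18 Ironridge=24 Juniper=12 → close Ironridge (overflow 17)
  24÷4 = 6 each, +1 to first 0
Round 4: Ashgrove=27 Cedarfen=24 Dunmere=24 Juniper=18 → close Dunmere (overflow 17)
  24÷3 = 8 each, +1 to first 0
Round 5: Ashgrove=35 Cedarfen=32 Juniper=26 → close Ashgrove (overflow 20)
  35÷2 = 17 each, +1 to first 1
Round 6: Cedarfen=50 Juniper=43 → close Cedarfen (overflow 35)
  50÷1 = 50 each, +1 to first 0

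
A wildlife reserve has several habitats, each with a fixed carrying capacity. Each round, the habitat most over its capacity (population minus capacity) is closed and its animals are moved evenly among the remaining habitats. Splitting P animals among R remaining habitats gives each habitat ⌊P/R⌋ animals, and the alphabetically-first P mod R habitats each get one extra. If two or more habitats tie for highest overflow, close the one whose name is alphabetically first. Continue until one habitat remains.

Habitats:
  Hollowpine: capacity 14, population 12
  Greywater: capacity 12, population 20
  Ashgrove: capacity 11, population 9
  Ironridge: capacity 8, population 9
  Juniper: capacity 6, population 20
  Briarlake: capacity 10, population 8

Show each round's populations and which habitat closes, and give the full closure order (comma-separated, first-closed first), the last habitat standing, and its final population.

Round 1: Ashgrove=9 Briarlake=8 Greywater=20 Hollowpine=12 Ironridge=9 Juniper=20 → close Juniper (overflow 14)
  20÷5 = 4 each, +1 to first 0
Round 2: Ashgrove=13 Briarlake=12 Greywater=24 Hollowpine=16 Ironridge=13 → close Greywater (overflow 12)
  24÷4 = 6 each, +1 to first 0
Round 3: Ashgrove=19 Briarlake=18 Hollowpine=22 Ironridge=19 → close Ironridge (overflow 11)
  19÷3 = 6 each, +1 to first 1
Round 4: Ashgrove=26 Briarlake=24 Hollowpine=28 → close Ashgrove (overflow 15)
  26÷2 = 13 each, +1 to first 0
Round 5: Briarlake=37 Hollowpine=41 → close Briarlake (overflow 27)
  37÷1 = 37 each, +1 to first 0

Closure order: Juniper, Greywater, Ironridge, Ashgrove, Briarlake
Last habitat: Hollowpine with 78 animals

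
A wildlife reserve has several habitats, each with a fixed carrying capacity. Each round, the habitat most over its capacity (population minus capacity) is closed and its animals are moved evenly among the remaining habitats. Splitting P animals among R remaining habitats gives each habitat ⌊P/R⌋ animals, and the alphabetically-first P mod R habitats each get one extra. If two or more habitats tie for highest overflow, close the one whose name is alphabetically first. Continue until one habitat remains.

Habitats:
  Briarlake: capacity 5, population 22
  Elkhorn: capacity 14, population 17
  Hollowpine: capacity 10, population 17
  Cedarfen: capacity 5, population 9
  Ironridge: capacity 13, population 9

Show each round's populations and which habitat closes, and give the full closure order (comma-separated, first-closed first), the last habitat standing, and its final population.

Round 1: Briarlake=22 Cedarfen=9 Elkhorn=17 Hollowpine=17 Ironridge=9 → close Briarlake (overflow 17)
  22÷4 = 5 each, +1 to first 2
Round 2: Cedarfen=15 Elkhorn=23 Hollowpine=22 Ironridge=14 → close Hollowpine (overflow 12)
  22÷3 = 7 each, +1 to first 1
Round 3: Cedarfen=23 Elkhorn=30 Ironridge=21 → close Cedarfen (overflow 18)
  23÷2 = 11 each, +1 to first 1
Round 4: Elkhorn=42 Ironridge=32 → close Elkhorn (overflow 28)
  42÷1 = 42 each, +1 to first 0

Closure order: Briarlake, Hollowpine, Cedarfen, Elkhorn
Last habitat: Ironridge with 74 animals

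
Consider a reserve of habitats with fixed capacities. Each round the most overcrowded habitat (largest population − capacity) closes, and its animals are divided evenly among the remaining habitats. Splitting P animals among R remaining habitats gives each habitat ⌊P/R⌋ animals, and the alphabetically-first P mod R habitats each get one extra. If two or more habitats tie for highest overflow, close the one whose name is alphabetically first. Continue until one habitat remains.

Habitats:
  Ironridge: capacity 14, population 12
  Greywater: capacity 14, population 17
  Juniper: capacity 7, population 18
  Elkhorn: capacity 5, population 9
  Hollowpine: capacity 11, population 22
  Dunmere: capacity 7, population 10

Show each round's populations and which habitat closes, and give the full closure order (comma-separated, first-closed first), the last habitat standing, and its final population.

Closure order: Hollowpine, Juniper, Elkhorn, Dunmere, Greywater
Last habitat: Ironridge with 88 animals

Round 1: Dunmere=10 Elkhorn=9 Greywater=17 Hollowpine=22 Ironridge=12 Juniper=18 → close Hollowpine (overflow 11)
  22÷5 = 4 each, +1 to first 2
Round 2: Dunmere=15 Elkhorn=14 Greywater=21 Ironridge=16 Juniper=22 → close Juniper (overflow 15)
  22÷4 = 5 each, +1 to first 2
Round 3: Dunmere=21 Elkhorn=20 Greywater=26 Ironridge=21 → close Elkhorn (overflow 15)
  20÷3 = 6 each, +1 to first 2
Round 4: Dunmere=28 Greywater=33 Ironridge=27 → close Dunmere (overflow 21)
  28÷2 = 14 each, +1 to first 0
Round 5: Greywater=47 Ironridge=41 → close Greywater (overflow 33)
  47÷1 = 47 each, +1 to first 0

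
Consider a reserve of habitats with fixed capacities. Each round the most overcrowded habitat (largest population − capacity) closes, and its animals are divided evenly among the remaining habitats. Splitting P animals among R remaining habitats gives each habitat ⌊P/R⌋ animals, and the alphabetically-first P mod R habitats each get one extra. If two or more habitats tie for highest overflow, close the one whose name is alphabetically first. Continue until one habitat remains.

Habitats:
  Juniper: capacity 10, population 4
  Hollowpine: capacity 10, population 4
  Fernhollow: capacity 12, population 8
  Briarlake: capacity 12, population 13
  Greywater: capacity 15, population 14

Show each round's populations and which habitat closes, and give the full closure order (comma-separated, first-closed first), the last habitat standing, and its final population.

Closure order: Briarlake, Greywater, Fernhollow, Hollowpine
Last habitat: Juniper with 43 animals

Round 1: Briarlake=13 Fernhollow=8 Greywater=14 Hollowpine=4 Juniper=4 → close Briarlake (overflow 1)
  13÷4 = 3 each, +1 to first 1
Round 2: Fernhollow=12 Greywater=17 Hollowpine=7 Juniper=7 → close Greywater (overflow 2)
  17÷3 = 5 each, +1 to first 2
Round 3: Fernhollow=18 Hollowpine=13 Juniper=12 → close Fernhollow (overflow 6)
  18÷2 = 9 each, +1 to first 0
Round 4: Hollowpine=22 Juniper=21 → close Hollowpine (overflow 12)
  22÷1 = 22 each, +1 to first 0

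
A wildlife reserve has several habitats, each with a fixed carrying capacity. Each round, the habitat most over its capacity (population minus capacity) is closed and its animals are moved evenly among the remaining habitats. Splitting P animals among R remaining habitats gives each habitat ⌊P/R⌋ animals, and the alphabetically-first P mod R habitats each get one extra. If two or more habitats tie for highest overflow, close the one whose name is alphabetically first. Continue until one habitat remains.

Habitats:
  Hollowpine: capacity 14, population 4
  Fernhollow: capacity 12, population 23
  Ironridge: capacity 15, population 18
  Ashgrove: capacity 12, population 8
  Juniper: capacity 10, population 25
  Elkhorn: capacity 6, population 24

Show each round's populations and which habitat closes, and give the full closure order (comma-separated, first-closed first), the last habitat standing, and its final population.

Closure order: Elkhorn, Juniper, Fernhollow, Ironridge, Ashgrove
Last habitat: Hollowpine with 102 animals

Round 1: Ashgrove=8 Elkhorn=24 Fernhollow=23 Hollowpine=4 Ironridge=18 Juniper=25 → close Elkhorn (overflow 18)
  24÷5 = 4 each, +1 to first 4
Round 2: Ashgrove=13 Fernhollow=28 Hollowpine=9 Ironridge=23 Juniper=29 → close Juniper (overflow 19)
  29÷4 = 7 each, +1 to first 1
Round 3: Ashgrove=21 Fernhollow=35 Hollowpine=16 Ironridge=30 → close Fernhollow (overflow 23)
  35÷3 = 11 each, +1 to first 2
Round 4: Ashgrove=33 Hollowpine=28 Ironridge=41 → close Ironridge (overflow 26)
  41÷2 = 20 each, +1 to first 1
Round 5: Ashgrove=54 Hollowpine=48 → close Ashgrove (overflow 42)
  54÷1 = 54 each, +1 to first 0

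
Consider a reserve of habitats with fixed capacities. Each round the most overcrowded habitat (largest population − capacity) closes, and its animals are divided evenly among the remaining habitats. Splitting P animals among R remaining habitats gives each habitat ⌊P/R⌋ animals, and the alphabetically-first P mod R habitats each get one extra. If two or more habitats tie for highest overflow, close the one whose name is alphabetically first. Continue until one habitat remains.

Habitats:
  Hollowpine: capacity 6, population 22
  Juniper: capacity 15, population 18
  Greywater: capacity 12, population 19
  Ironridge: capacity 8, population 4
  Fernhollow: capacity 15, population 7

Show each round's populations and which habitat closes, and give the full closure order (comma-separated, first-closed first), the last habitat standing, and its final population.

Closure order: Hollowpine, Greywater, Juniper, Ironridge
Last habitat: Fernhollow with 70 animals

Round 1: Fernhollow=7 Greywater=19 Hollowpine=22 Ironridge=4 Juniper=18 → close Hollowpine (overflow 16)
  22÷4 = 5 each, +1 to first 2
Round 2: Fernhollow=13 Greywater=25 Ironridge=9 Juniper=23 → close Greywater (overflow 13)
  25÷3 = 8 each, +1 to first 1
Round 3: Fernhollow=22 Ironridge=17 Juniper=31 → close Juniper (overflow 16)
  31÷2 = 15 each, +1 to first 1
Round 4: Fernhollow=38 Ironridge=32 → close Ironridge (overflow 24)
  32÷1 = 32 each, +1 to first 0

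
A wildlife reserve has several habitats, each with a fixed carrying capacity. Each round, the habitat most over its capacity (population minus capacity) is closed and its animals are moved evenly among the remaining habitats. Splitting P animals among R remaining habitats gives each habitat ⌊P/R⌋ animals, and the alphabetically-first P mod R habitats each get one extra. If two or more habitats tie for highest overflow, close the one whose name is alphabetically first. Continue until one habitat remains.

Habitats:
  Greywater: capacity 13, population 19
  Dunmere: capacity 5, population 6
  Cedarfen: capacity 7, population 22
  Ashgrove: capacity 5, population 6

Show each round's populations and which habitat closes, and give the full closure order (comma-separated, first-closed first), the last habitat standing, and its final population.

Closure order: Cedarfen, Greywater, Ashgrove
Last habitat: Dunmere with 53 animals

Round 1: Ashgrove=6 Cedarfen=22 Dunmere=6 Greywater=19 → close Cedarfen (overflow 15)
  22÷3 = 7 each, +1 to first 1
Round 2: Ashgrove=14 Dunmere=13 Greywater=26 → close Greywater (overflow 13)
  26÷2 = 13 each, +1 to first 0
Round 3: Ashgrove=27 Dunmere=26 → close Ashgrove (overflow 22)
  27÷1 = 27 each, +1 to first 0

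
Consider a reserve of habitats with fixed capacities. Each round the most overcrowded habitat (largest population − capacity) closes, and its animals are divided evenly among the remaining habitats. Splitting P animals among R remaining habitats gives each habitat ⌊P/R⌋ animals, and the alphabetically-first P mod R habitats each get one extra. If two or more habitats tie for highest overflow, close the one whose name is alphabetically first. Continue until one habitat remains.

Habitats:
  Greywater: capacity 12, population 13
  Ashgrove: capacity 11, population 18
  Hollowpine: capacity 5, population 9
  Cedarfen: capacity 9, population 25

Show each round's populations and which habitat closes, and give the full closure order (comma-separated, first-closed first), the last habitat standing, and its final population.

Round 1: Ashgrove=18 Cedarfen=25 Greywater=13 Hollowpine=9 → close Cedarfen (overflow 16)
  25÷3 = 8 each, +1 to first 1
Round 2: Ashgrove=27 Greywater=21 Hollowpine=17 → close Ashgrove (overflow 16)
  27÷2 = 13 each, +1 to first 1
Round 3: Greywater=35 Hollowpine=30 → close Hollowpine (overflow 25)
  30÷1 = 30 each, +1 to first 0

Closure order: Cedarfen, Ashgrove, Hollowpine
Last habitat: Greywater with 65 animals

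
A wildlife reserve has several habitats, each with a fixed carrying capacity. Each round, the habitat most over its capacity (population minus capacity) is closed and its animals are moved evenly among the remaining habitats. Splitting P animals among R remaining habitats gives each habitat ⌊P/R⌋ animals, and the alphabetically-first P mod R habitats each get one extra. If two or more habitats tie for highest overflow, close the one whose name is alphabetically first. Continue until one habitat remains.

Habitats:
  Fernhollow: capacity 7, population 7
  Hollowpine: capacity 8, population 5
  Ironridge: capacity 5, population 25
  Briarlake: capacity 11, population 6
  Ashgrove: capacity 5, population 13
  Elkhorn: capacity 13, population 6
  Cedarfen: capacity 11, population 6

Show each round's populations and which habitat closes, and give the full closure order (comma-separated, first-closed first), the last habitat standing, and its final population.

Round 1: Ashgrove=13 Briarlake=6 Cedarfen=6 Elkhorn=6 Fernhollow=7 Hollowpine=5 Ironridge=25 → close Ironridge (overflow 20)
  25÷6 = 4 each, +1 to first 1
Round 2: Ashgrove=18 Briarlake=10 Cedarfen=10 Elkhorn=10 Fernhollow=11 Hollowpine=9 → close Ashgrove (overflow 13)
  18÷5 = 3 each, +1 to first 3
Round 3: Briarlake=14 Cedarfen=14 Elkhorn=14 Fernhollow=14 Hollowpine=12 → close Fernhollow (overflow 7)
  14÷4 = 3 each, +1 to first 2
Round 4: Briarlake=18 Cedarfen=18 Elkhorn=17 Hollowpine=15 → close Briarlake (overflow 7)
  18÷3 = 6 each, +1 to first 0
Round 5: Cedarfen=24 Elkhorn=23 Hollowpine=21 → close Cedarfen (overflow 13)
  24÷2 = 12 each, +1 to first 0
Round 6: Elkhorn=35 Hollowpine=33 → close Hollowpine (overflow 25)
  33÷1 = 33 each, +1 to first 0

Closure order: Ironridge, Ashgrove, Fernhollow, Briarlake, Cedarfen, Hollowpine
Last habitat: Elkhorn with 68 animals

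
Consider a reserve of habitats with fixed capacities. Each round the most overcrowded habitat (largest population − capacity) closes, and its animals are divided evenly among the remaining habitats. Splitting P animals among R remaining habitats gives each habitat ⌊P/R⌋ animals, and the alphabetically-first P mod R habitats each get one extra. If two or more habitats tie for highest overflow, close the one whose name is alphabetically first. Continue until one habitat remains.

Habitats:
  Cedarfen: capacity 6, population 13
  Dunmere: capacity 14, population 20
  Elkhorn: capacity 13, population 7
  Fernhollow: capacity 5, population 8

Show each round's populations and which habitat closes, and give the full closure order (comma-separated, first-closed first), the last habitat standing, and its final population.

Closure order: Cedarfen, Dunmere, Fernhollow
Last habitat: Elkhorn with 48 animals

Round 1: Cedarfen=13 Dunmere=20 Elkhorn=7 Fernhollow=8 → close Cedarfen (overflow 7)
  13÷3 = 4 each, +1 to first 1
Round 2: Dunmere=25 Elkhorn=11 Fernhollow=12 → close Dunmere (overflow 11)
  25÷2 = 12 each, +1 to first 1
Round 3: Elkhorn=24 Fernhollow=24 → close Fernhollow (overflow 19)
  24÷1 = 24 each, +1 to first 0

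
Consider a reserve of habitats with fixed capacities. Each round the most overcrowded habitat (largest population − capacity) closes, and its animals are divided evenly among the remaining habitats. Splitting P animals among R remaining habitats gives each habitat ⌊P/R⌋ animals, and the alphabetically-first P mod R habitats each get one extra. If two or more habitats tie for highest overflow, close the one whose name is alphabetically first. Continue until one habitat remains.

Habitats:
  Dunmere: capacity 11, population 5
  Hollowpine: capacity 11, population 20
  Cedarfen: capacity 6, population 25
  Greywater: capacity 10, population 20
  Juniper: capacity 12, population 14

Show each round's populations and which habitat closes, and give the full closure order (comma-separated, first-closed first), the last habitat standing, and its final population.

Round 1: Cedarfen=25 Dunmere=5 Greywater=20 Hollowpine=20 Juniper=14 → close Cedarfen (overflow 19)
  25÷4 = 6 each, +1 to first 1
Round 2: Dunmere=12 Greywater=26 Hollowpine=26 Juniper=20 → close Greywater (overflow 16)
  26÷3 = 8 each, +1 to first 2
Round 3: Dunmere=21 Hollowpine=35 Juniper=28 → close Hollowpine (overflow 24)
  35÷2 = 17 each, +1 to first 1
Round 4: Dunmere=39 Juniper=45 → close Juniper (overflow 33)
  45÷1 = 45 each, +1 to first 0

Closure order: Cedarfen, Greywater, Hollowpine, Juniper
Last habitat: Dunmere with 84 animals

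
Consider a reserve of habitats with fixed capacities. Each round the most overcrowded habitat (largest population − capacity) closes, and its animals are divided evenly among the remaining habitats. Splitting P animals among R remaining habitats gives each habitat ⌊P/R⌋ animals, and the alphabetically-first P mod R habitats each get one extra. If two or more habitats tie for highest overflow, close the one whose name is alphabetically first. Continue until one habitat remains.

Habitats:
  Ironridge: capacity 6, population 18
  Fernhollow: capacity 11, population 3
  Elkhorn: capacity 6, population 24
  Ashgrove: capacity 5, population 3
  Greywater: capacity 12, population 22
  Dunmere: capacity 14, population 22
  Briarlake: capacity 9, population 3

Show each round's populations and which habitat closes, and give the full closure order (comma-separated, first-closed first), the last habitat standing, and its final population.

Round 1: Ashgrove=3 Briarlake=3 Dunmere=22 Elkhorn=24 Fernhollow=3 Greywater=22 Ironridge=18 → close Elkhorn (overflow 18)
  24÷6 = 4 each, +1 to first 0
Round 2: Ashgrove=7 Briarlake=7 Dunmere=26 Fernhollow=7 Greywater=26 Ironridge=22 → close Ironridge (overflow 16)
  22÷5 = 4 each, +1 to first 2
Round 3: Ashgrove=12 Briarlake=12 Dunmere=30 Fernhollow=11 Greywater=30 → close Greywater (overflow 18)
  30÷4 = 7 each, +1 to first 2
Round 4: Ashgrove=20 Briarlake=20 Dunmere=37 Fernhollow=18 → close Dunmere (overflow 23)
  37÷3 = 12 each, +1 to first 1
Round 5: Ashgrove=33 Briarlake=32 Fernhollow=30 → close Ashgrove (overflow 28)
  33÷2 = 16 each, +1 to first 1
Round 6: Briarlake=49 Fernhollow=46 → close Briarlake (overflow 40)
  49÷1 = 49 each, +1 to first 0

Closure order: Elkhorn, Ironridge, Greywater, Dunmere, Ashgrove, Briarlake
Last habitat: Fernhollow with 95 animals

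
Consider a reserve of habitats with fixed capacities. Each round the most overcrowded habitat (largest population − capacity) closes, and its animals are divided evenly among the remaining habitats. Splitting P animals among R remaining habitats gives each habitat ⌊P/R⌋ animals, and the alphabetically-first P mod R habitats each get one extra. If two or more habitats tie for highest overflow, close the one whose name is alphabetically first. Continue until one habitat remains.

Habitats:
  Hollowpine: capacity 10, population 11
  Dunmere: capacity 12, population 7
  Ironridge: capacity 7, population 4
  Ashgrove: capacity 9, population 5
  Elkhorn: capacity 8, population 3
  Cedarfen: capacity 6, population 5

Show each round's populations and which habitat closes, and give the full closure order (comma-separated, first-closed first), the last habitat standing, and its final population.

Round 1: Ashgrove=5 Cedarfen=5 Dunmere=7 Elkhorn=3 Hollowpine=11 Ironridge=4 → close Hollowpine (overflow 1)
  11÷5 = 2 each, +1 to first 1
Round 2: Ashgrove=8 Cedarfen=7 Dunmere=9 Elkhorn=5 Ironridge=6 → close Cedarfen (overflow 1)
  7÷4 = 1 each, +1 to first 3
Round 3: Ashgrove=10 Dunmere=11 Elkhorn=7 Ironridge=7 → close Ashgrove (overflow 1)
  10÷3 = 3 each, +1 to first 1
Round 4: Dunmere=15 Elkhorn=10 Ironridge=10 → close Dunmere (overflow 3)
  15÷2 = 7 each, +1 to first 1
Round 5: Elkhorn=18 Ironridge=17 → close Elkhorn (overflow 10)
  18÷1 = 18 each, +1 to first 0

Closure order: Hollowpine, Cedarfen, Ashgrove, Dunmere, Elkhorn
Last habitat: Ironridge with 35 animals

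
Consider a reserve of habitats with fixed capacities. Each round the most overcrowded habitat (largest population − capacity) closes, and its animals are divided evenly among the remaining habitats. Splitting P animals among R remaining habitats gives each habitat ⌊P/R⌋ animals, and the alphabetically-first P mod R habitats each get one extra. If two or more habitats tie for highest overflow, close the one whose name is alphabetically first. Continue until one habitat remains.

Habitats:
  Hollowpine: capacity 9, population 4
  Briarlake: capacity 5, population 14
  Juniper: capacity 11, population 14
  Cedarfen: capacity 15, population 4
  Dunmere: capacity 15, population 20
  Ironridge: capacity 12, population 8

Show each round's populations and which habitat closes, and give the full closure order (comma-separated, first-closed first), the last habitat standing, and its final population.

Closure order: Briarlake, Dunmere, Juniper, Ironridge, Hollowpine
Last habitat: Cedarfen with 64 animals

Round 1: Briarlake=14 Cedarfen=4 Dunmere=20 Hollowpine=4 Ironridge=8 Juniper=14 → close Briarlake (overflow 9)
  14÷5 = 2 each, +1 to first 4
Round 2: Cedarfen=7 Dunmere=23 Hollowpine=7 Ironridge=11 Juniper=16 → close Dunmere (overflow 8)
  23÷4 = 5 each, +1 to first 3
Round 3: Cedarfen=13 Hollowpine=13 Ironridge=17 Juniper=21 → close Juniper (overflow 10)
  21÷3 = 7 each, +1 to first 0
Round 4: Cedarfen=20 Hollowpine=20 Ironridge=24 → close Ironridge (overflow 12)
  24÷2 = 12 each, +1 to first 0
Round 5: Cedarfen=32 Hollowpine=32 → close Hollowpine (overflow 23)
  32÷1 = 32 each, +1 to first 0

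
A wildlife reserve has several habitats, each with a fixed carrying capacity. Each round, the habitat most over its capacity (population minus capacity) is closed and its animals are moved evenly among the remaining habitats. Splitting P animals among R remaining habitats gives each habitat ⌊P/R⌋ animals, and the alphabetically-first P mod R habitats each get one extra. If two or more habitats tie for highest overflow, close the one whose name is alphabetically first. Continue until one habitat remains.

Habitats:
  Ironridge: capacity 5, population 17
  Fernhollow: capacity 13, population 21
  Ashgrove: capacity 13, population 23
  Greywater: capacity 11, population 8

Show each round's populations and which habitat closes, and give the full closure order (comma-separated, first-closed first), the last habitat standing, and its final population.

Round 1: Ashgrove=23 Fernhollow=21 Greywater=8 Ironridge=17 → close Ironridge (overflow 12)
  17÷3 = 5 each, +1 to first 2
Round 2: Ashgrove=29 Fernhollow=27 Greywater=13 → close Ashgrove (overflow 16)
  29÷2 = 14 each, +1 to first 1
Round 3: Fernhollow=42 Greywater=27 → close Fernhollow (overflow 29)
  42÷1 = 42 each, +1 to first 0

Closure order: Ironridge, Ashgrove, Fernhollow
Last habitat: Greywater with 69 animals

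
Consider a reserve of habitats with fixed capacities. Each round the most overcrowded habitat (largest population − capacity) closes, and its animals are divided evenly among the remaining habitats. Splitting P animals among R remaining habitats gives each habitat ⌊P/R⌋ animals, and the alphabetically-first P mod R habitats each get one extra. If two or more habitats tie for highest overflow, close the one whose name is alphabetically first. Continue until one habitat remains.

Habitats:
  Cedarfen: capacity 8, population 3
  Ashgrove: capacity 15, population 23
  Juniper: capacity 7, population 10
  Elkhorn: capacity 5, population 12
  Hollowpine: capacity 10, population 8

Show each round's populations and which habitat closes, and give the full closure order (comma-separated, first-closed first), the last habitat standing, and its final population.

Round 1: Ashgrove=23 Cedarfen=3 Elkhorn=12 Hollowpine=8 Juniper=10 → close Ashgrove (overflow 8)
  23÷4 = 5 each, +1 to first 3
Round 2: Cedarfen=9 Elkhorn=18 Hollowpine=14 Juniper=15 → close Elkhorn (overflow 13)
  18÷3 = 6 each, +1 to first 0
Round 3: Cedarfen=15 Hollowpine=20 Juniper=21 → close Juniper (overflow 14)
  21÷2 = 10 each, +1 to first 1
Round 4: Cedarfen=26 Hollowpine=30 → close Hollowpine (overflow 20)
  30÷1 = 30 each, +1 to first 0

Closure order: Ashgrove, Elkhorn, Juniper, Hollowpine
Last habitat: Cedarfen with 56 animals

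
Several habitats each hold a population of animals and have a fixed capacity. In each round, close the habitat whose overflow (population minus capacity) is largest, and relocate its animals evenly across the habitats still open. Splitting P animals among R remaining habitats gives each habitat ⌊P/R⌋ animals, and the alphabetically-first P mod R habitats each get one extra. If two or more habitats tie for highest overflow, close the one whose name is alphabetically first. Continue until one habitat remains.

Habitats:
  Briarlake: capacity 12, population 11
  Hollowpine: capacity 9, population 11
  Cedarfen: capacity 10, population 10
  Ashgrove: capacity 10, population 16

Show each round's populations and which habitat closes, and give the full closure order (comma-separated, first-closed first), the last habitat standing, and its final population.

Closure order: Ashgrove, Hollowpine, Briarlake
Last habitat: Cedarfen with 48 animals

Round 1: Ashgrove=16 Briarlake=11 Cedarfen=10 Hollowpine=11 → close Ashgrove (overflow 6)
  16÷3 = 5 each, +1 to first 1
Round 2: Briarlake=17 Cedarfen=15 Hollowpine=16 → close Hollowpine (overflow 7)
  16÷2 = 8 each, +1 to first 0
Round 3: Briarlake=25 Cedarfen=23 → close Briarlake (overflow 13)
  25÷1 = 25 each, +1 to first 0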